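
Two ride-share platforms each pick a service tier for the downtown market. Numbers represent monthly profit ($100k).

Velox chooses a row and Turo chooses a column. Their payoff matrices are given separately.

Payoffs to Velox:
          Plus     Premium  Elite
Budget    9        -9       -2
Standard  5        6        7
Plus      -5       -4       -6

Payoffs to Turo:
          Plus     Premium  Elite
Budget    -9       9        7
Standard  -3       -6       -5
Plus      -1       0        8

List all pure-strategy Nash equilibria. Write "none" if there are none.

(Budget, Plus): Turo can switch to Premium (-9 → 9). Not NE.
(Budget, Premium): Velox can switch to Standard (-9 → 6). Not NE.
(Budget, Elite): Velox can switch to Standard (-2 → 7). Not NE.
(Standard, Plus): Velox can switch to Budget (5 → 9). Not NE.
(Standard, Premium): Turo can switch to Plus (-6 → -3). Not NE.
(Standard, Elite): Turo can switch to Plus (-5 → -3). Not NE.
(Plus, Plus): Velox can switch to Budget (-5 → 9). Not NE.
(Plus, Premium): Velox can switch to Standard (-4 → 6). Not NE.
(Plus, Elite): Velox can switch to Budget (-6 → -2). Not NE.

There is no pure-strategy Nash equilibrium.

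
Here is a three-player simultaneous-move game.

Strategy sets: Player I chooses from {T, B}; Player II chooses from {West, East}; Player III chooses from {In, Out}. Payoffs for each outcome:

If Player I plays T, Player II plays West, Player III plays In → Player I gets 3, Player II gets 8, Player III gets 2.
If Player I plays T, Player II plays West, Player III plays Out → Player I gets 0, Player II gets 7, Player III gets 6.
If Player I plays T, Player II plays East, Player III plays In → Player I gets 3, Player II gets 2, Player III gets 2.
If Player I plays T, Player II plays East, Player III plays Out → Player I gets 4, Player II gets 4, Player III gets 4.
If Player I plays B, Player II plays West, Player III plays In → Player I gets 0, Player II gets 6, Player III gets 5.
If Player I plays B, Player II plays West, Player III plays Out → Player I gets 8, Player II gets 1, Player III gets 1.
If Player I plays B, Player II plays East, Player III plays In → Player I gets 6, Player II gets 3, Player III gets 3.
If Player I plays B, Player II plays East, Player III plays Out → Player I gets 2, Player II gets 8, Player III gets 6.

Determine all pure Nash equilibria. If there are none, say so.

Player I against (West, In): payoffs 3, 0 → best response T.
Player I against (West, Out): payoffs 0, 8 → best response B.
Player I against (East, In): payoffs 3, 6 → best response B.
Player I against (East, Out): payoffs 4, 2 → best response T.
Player II against (T, In): payoffs 8, 2 → best response West.
Player II against (T, Out): payoffs 7, 4 → best response West.
Player II against (B, In): payoffs 6, 3 → best response West.
Player II against (B, Out): payoffs 1, 8 → best response East.
Player III against (T, West): payoffs 2, 6 → best response Out.
Player III against (T, East): payoffs 2, 4 → best response Out.
Player III against (B, West): payoffs 5, 1 → best response In.
Player III against (B, East): payoffs 3, 6 → best response Out.
No profile is a mutual best response for all players.

No pure-strategy Nash equilibrium.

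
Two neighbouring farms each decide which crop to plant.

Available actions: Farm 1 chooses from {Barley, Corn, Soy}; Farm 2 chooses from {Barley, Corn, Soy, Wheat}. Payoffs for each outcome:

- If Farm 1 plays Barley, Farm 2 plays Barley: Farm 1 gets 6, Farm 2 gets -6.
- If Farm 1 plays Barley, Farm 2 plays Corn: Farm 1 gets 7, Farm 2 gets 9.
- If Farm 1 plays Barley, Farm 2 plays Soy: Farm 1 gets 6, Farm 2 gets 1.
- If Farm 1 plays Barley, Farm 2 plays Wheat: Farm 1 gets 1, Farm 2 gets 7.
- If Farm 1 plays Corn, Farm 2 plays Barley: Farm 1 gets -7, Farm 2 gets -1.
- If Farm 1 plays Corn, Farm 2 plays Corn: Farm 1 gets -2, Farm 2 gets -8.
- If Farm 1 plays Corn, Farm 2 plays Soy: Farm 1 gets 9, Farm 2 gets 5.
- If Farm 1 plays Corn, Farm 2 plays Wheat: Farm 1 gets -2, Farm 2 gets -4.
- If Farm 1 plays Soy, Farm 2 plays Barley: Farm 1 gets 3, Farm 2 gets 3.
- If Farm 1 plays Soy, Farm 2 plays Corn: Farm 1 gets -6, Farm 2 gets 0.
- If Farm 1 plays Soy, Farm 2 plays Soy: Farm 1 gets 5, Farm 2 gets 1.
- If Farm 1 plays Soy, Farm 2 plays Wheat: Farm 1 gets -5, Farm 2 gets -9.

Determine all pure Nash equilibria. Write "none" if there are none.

The pure Nash equilibria are (Barley, Corn), (Corn, Soy).

Mark each player's best response to every combination of opponents' strategies; a profile where every player is best-responding is a pure Nash equilibrium.
Farm 1 against Barley: payoffs 6, -7, 3 → best response Barley.
Farm 1 against Corn: payoffs 7, -2, -6 → best response Barley.
Farm 1 against Soy: payoffs 6, 9, 5 → best response Corn.
Farm 1 against Wheat: payoffs 1, -2, -5 → best response Barley.
Farm 2 against Barley: payoffs -6, 9, 1, 7 → best response Corn.
Farm 2 against Corn: payoffs -1, -8, 5, -4 → best response Soy.
Farm 2 against Soy: payoffs 3, 0, 1, -9 → best response Barley.
Mutual best responses: (Barley, Corn); (Corn, Soy).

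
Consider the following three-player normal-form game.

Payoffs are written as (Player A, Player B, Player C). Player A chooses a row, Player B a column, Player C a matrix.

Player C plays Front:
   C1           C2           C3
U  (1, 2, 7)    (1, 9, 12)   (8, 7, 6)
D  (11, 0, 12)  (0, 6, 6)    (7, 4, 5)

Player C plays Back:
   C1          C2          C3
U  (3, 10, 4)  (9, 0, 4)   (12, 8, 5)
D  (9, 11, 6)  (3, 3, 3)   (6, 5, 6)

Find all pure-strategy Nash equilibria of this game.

(U, C2, Front)

For each strategy profile, look for a profitable unilateral deviation.
(U, C1, Front): Player A can switch to D (1 → 11). Not NE.
(U, C1, Back): Player A can switch to D (3 → 9). Not NE.
(U, C2, Front): Player A gets 1, best alternative 0; Player B gets 9, best alternative 7; Player C gets 12, best alternative 4. No profitable deviation — NE.
(U, C2, Back): Player B can switch to C1 (0 → 10). Not NE.
(U, C3, Front): Player B can switch to C2 (7 → 9). Not NE.
(U, C3, Back): Player B can switch to C1 (8 → 10). Not NE.
(D, C1, Front): Player B can switch to C2 (0 → 6). Not NE.
(D, C1, Back): Player C can switch to Front (6 → 12). Not NE.
(D, C2, Front): Player A can switch to U (0 → 1). Not NE.
(The remaining 3 profiles each have a profitable deviation by the same check.)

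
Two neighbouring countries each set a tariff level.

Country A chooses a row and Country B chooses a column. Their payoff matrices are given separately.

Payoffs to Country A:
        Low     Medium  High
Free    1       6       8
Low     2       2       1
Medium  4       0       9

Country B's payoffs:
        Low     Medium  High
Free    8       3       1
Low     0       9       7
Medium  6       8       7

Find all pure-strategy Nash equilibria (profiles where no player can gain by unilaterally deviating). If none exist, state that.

This game has no pure Nash equilibrium.

Mark each player's best response to every combination of opponents' strategies; a profile where every player is best-responding is a pure Nash equilibrium.
Country A against Low: payoffs 1, 2, 4 → best response Medium.
Country A against Medium: payoffs 6, 2, 0 → best response Free.
Country A against High: payoffs 8, 1, 9 → best response Medium.
Country B against Free: payoffs 8, 3, 1 → best response Low.
Country B against Low: payoffs 0, 9, 7 → best response Medium.
Country B against Medium: payoffs 6, 8, 7 → best response Medium.
No profile is a mutual best response for all players.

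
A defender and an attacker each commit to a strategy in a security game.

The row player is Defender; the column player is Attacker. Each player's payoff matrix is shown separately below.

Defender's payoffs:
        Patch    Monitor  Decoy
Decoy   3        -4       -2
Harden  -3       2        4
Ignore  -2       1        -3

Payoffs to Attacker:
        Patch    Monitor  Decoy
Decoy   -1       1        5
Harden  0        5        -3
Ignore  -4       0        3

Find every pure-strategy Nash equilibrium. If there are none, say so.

Defender against Patch: payoffs 3, -3, -2 → best response Decoy.
Defender against Monitor: payoffs -4, 2, 1 → best response Harden.
Defender against Decoy: payoffs -2, 4, -3 → best response Harden.
Attacker against Decoy: payoffs -1, 1, 5 → best response Decoy.
Attacker against Harden: payoffs 0, 5, -3 → best response Monitor.
Attacker against Ignore: payoffs -4, 0, 3 → best response Decoy.
Mutual best responses: (Harden, Monitor).

(Harden, Monitor)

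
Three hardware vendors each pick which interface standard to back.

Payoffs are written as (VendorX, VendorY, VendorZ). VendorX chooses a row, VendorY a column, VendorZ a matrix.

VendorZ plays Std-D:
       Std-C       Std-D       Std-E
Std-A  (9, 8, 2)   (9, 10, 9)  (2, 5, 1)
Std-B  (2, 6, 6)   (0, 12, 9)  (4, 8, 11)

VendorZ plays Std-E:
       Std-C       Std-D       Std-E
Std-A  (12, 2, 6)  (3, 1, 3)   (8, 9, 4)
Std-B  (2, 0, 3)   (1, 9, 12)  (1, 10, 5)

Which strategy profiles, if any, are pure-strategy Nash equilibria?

Pure-strategy Nash equilibria: (Std-A, Std-D, Std-D); (Std-A, Std-E, Std-E)

VendorX against (Std-C, Std-D): payoffs 9, 2 → best response Std-A.
VendorX against (Std-C, Std-E): payoffs 12, 2 → best response Std-A.
VendorX against (Std-D, Std-D): payoffs 9, 0 → best response Std-A.
VendorX against (Std-D, Std-E): payoffs 3, 1 → best response Std-A.
VendorX against (Std-E, Std-D): payoffs 2, 4 → best response Std-B.
VendorX against (Std-E, Std-E): payoffs 8, 1 → best response Std-A.
VendorY against (Std-A, Std-D): payoffs 8, 10, 5 → best response Std-D.
VendorY against (Std-A, Std-E): payoffs 2, 1, 9 → best response Std-E.
VendorY against (Std-B, Std-D): payoffs 6, 12, 8 → best response Std-D.
VendorY against (Std-B, Std-E): payoffs 0, 9, 10 → best response Std-E.
VendorZ against (Std-A, Std-C): payoffs 2, 6 → best response Std-E.
VendorZ against (Std-A, Std-D): payoffs 9, 3 → best response Std-D.
VendorZ against (Std-A, Std-E): payoffs 1, 4 → best response Std-E.
VendorZ against (Std-B, Std-C): payoffs 6, 3 → best response Std-D.
VendorZ against (Std-B, Std-D): payoffs 9, 12 → best response Std-E.
VendorZ against (Std-B, Std-E): payoffs 11, 5 → best response Std-D.
Mutual best responses: (Std-A, Std-D, Std-D); (Std-A, Std-E, Std-E).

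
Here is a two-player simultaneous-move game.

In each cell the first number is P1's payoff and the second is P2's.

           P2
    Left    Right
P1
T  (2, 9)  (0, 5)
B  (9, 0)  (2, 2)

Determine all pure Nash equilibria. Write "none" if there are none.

(B, Right)

(T, Left): P1 can switch to B (2 → 9). Not NE.
(T, Right): P1 can switch to B (0 → 2). Not NE.
(B, Left): P2 can switch to Right (0 → 2). Not NE.
(B, Right): P1 gets 2, best alternative 0; P2 gets 2, best alternative 0. No profitable deviation — NE.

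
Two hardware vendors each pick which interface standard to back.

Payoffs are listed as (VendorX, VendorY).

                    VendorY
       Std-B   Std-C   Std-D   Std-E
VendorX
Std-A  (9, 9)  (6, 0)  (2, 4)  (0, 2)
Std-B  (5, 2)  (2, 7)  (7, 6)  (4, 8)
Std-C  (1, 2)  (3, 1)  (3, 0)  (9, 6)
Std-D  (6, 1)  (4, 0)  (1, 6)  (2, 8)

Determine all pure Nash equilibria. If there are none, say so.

VendorX against Std-B: payoffs 9, 5, 1, 6 → best response Std-A.
VendorX against Std-C: payoffs 6, 2, 3, 4 → best response Std-A.
VendorX against Std-D: payoffs 2, 7, 3, 1 → best response Std-B.
VendorX against Std-E: payoffs 0, 4, 9, 2 → best response Std-C.
VendorY against Std-A: payoffs 9, 0, 4, 2 → best response Std-B.
VendorY against Std-B: payoffs 2, 7, 6, 8 → best response Std-E.
VendorY against Std-C: payoffs 2, 1, 0, 6 → best response Std-E.
VendorY against Std-D: payoffs 1, 0, 6, 8 → best response Std-E.
Mutual best responses: (Std-A, Std-B); (Std-C, Std-E).

The pure Nash equilibria are (Std-A, Std-B), (Std-C, Std-E).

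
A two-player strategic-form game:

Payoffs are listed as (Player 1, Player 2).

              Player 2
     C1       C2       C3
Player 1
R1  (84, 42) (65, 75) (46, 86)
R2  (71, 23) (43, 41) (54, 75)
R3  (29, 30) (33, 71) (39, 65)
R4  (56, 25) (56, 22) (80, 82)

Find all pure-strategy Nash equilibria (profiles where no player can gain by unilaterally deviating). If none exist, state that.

The unique pure-strategy Nash equilibrium is (R4, C3).

For each player, find the best response to each opponent profile; mutual best responses are the pure NE.
Player 1 against C1: payoffs 84, 71, 29, 56 → best response R1.
Player 1 against C2: payoffs 65, 43, 33, 56 → best response R1.
Player 1 against C3: payoffs 46, 54, 39, 80 → best response R4.
Player 2 against R1: payoffs 42, 75, 86 → best response C3.
Player 2 against R2: payoffs 23, 41, 75 → best response C3.
Player 2 against R3: payoffs 30, 71, 65 → best response C2.
Player 2 against R4: payoffs 25, 22, 82 → best response C3.
Mutual best responses: (R4, C3).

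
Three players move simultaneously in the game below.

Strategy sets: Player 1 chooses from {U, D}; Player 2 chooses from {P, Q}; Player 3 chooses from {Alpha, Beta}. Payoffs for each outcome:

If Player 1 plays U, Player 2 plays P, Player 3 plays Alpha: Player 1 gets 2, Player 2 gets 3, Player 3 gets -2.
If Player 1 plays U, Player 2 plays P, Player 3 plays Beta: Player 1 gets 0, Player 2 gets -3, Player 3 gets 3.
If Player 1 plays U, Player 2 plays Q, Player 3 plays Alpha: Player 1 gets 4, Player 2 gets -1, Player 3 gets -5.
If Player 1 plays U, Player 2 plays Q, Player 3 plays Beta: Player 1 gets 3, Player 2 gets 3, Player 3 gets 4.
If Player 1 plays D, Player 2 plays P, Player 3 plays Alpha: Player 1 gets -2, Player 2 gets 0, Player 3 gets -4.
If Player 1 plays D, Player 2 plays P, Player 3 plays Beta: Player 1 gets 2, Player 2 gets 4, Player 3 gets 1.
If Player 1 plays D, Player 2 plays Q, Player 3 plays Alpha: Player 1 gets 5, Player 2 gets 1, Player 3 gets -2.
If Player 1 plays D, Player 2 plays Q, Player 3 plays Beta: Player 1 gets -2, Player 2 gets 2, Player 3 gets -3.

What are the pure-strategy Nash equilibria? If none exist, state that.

(U, P, Alpha): Player 3 can switch to Beta (-2 → 3). Not NE.
(U, P, Beta): Player 1 can switch to D (0 → 2). Not NE.
(U, Q, Alpha): Player 1 can switch to D (4 → 5). Not NE.
(U, Q, Beta): Player 1 gets 3, best alternative -2; Player 2 gets 3, best alternative -3; Player 3 gets 4, best alternative -5. No profitable deviation — NE.
(D, P, Alpha): Player 1 can switch to U (-2 → 2). Not NE.
(D, P, Beta): Player 1 gets 2, best alternative 0; Player 2 gets 4, best alternative 2; Player 3 gets 1, best alternative -4. No profitable deviation — NE.
(D, Q, Alpha): Player 1 gets 5, best alternative 4; Player 2 gets 1, best alternative 0; Player 3 gets -2, best alternative -3. No profitable deviation — NE.
(D, Q, Beta): Player 1 can switch to U (-2 → 3). Not NE.

Pure-strategy Nash equilibria: (U, Q, Beta), (D, P, Beta), (D, Q, Alpha)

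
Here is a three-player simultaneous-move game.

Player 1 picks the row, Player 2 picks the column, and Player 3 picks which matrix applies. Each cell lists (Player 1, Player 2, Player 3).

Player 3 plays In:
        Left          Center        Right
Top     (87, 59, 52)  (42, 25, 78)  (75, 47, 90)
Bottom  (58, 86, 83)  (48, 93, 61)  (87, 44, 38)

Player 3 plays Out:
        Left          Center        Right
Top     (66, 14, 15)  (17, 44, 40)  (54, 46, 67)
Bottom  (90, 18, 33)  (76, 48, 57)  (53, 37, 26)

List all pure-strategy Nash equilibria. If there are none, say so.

(Top, Left, In) and (Bottom, Center, In)

(Top, Left, In): Player 1 gets 87, best alternative 58; Player 2 gets 59, best alternative 47; Player 3 gets 52, best alternative 15. No profitable deviation — NE.
(Top, Left, Out): Player 1 can switch to Bottom (66 → 90). Not NE.
(Top, Center, In): Player 1 can switch to Bottom (42 → 48). Not NE.
(Top, Center, Out): Player 1 can switch to Bottom (17 → 76). Not NE.
(Top, Right, In): Player 1 can switch to Bottom (75 → 87). Not NE.
(Top, Right, Out): Player 3 can switch to In (67 → 90). Not NE.
(Bottom, Left, In): Player 1 can switch to Top (58 → 87). Not NE.
(Bottom, Left, Out): Player 2 can switch to Center (18 → 48). Not NE.
(Bottom, Center, In): Player 1 gets 48, best alternative 42; Player 2 gets 93, best alternative 86; Player 3 gets 61, best alternative 57. No profitable deviation — NE.
(Bottom, Center, Out): Player 3 can switch to In (57 → 61). Not NE.
(Bottom, Right, In): Player 2 can switch to Left (44 → 86). Not NE.
(Bottom, Right, Out): Player 1 can switch to Top (53 → 54). Not NE.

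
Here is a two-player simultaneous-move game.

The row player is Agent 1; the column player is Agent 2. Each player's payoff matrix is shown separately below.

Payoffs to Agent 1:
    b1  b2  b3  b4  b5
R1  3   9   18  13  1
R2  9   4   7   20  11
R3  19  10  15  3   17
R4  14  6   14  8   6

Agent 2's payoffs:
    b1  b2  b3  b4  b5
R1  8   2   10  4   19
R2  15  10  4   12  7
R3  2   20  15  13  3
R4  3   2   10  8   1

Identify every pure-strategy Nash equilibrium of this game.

Agent 1 against b1: payoffs 3, 9, 19, 14 → best response R3.
Agent 1 against b2: payoffs 9, 4, 10, 6 → best response R3.
Agent 1 against b3: payoffs 18, 7, 15, 14 → best response R1.
Agent 1 against b4: payoffs 13, 20, 3, 8 → best response R2.
Agent 1 against b5: payoffs 1, 11, 17, 6 → best response R3.
Agent 2 against R1: payoffs 8, 2, 10, 4, 19 → best response b5.
Agent 2 against R2: payoffs 15, 10, 4, 12, 7 → best response b1.
Agent 2 against R3: payoffs 2, 20, 15, 13, 3 → best response b2.
Agent 2 against R4: payoffs 3, 2, 10, 8, 1 → best response b3.
Mutual best responses: (R3, b2).

(R3, b2)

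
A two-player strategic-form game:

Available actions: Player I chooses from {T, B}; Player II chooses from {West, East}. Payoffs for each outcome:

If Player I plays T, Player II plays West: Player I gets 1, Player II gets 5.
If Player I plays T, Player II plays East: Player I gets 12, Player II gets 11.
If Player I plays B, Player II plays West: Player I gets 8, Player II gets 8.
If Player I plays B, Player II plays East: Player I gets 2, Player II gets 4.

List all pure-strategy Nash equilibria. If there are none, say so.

Pure-strategy Nash equilibria: (T, East) and (B, West)

Player I against West: payoffs 1, 8 → best response B.
Player I against East: payoffs 12, 2 → best response T.
Player II against T: payoffs 5, 11 → best response East.
Player II against B: payoffs 8, 4 → best response West.
Mutual best responses: (T, East); (B, West).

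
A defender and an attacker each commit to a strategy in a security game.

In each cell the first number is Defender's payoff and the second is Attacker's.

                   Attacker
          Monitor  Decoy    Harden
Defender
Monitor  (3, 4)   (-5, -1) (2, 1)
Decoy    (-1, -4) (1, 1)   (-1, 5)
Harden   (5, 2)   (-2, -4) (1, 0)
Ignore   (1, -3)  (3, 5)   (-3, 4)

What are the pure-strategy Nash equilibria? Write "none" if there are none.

(Harden, Monitor); (Ignore, Decoy)

Mark each player's best response to every combination of opponents' strategies; a profile where every player is best-responding is a pure Nash equilibrium.
Defender against Monitor: payoffs 3, -1, 5, 1 → best response Harden.
Defender against Decoy: payoffs -5, 1, -2, 3 → best response Ignore.
Defender against Harden: payoffs 2, -1, 1, -3 → best response Monitor.
Attacker against Monitor: payoffs 4, -1, 1 → best response Monitor.
Attacker against Decoy: payoffs -4, 1, 5 → best response Harden.
Attacker against Harden: payoffs 2, -4, 0 → best response Monitor.
Attacker against Ignore: payoffs -3, 5, 4 → best response Decoy.
Mutual best responses: (Harden, Monitor); (Ignore, Decoy).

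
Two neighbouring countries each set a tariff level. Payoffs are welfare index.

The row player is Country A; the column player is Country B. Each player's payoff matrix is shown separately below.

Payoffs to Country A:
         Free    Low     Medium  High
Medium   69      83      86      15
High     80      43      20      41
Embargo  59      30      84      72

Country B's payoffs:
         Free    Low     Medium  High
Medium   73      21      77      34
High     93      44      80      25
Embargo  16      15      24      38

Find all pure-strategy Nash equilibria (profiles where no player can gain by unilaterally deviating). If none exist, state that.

For each player, find the best response to each opponent profile; mutual best responses are the pure NE.
Country A against Free: payoffs 69, 80, 59 → best response High.
Country A against Low: payoffs 83, 43, 30 → best response Medium.
Country A against Medium: payoffs 86, 20, 84 → best response Medium.
Country A against High: payoffs 15, 41, 72 → best response Embargo.
Country B against Medium: payoffs 73, 21, 77, 34 → best response Medium.
Country B against High: payoffs 93, 44, 80, 25 → best response Free.
Country B against Embargo: payoffs 16, 15, 24, 38 → best response High.
Mutual best responses: (Medium, Medium); (High, Free); (Embargo, High).

(Medium, Medium), (High, Free), (Embargo, High)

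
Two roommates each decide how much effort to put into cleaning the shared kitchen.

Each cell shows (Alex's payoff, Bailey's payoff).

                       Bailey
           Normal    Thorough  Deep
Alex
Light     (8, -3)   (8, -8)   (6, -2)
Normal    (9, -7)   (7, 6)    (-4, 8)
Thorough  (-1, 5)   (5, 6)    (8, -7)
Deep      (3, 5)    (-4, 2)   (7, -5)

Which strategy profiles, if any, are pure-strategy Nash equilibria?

No pure-strategy Nash equilibrium.

(Light, Normal): Alex can switch to Normal (8 → 9). Not NE.
(Light, Thorough): Bailey can switch to Normal (-8 → -3). Not NE.
(Light, Deep): Alex can switch to Thorough (6 → 8). Not NE.
(Normal, Normal): Bailey can switch to Thorough (-7 → 6). Not NE.
(Normal, Thorough): Alex can switch to Light (7 → 8). Not NE.
(Normal, Deep): Alex can switch to Light (-4 → 6). Not NE.
(Thorough, Normal): Alex can switch to Light (-1 → 8). Not NE.
(Thorough, Thorough): Alex can switch to Light (5 → 8). Not NE.
(Thorough, Deep): Bailey can switch to Normal (-7 → 5). Not NE.
(Deep, Normal): Alex can switch to Light (3 → 8). Not NE.
(The remaining 2 profiles each have a profitable deviation by the same check.)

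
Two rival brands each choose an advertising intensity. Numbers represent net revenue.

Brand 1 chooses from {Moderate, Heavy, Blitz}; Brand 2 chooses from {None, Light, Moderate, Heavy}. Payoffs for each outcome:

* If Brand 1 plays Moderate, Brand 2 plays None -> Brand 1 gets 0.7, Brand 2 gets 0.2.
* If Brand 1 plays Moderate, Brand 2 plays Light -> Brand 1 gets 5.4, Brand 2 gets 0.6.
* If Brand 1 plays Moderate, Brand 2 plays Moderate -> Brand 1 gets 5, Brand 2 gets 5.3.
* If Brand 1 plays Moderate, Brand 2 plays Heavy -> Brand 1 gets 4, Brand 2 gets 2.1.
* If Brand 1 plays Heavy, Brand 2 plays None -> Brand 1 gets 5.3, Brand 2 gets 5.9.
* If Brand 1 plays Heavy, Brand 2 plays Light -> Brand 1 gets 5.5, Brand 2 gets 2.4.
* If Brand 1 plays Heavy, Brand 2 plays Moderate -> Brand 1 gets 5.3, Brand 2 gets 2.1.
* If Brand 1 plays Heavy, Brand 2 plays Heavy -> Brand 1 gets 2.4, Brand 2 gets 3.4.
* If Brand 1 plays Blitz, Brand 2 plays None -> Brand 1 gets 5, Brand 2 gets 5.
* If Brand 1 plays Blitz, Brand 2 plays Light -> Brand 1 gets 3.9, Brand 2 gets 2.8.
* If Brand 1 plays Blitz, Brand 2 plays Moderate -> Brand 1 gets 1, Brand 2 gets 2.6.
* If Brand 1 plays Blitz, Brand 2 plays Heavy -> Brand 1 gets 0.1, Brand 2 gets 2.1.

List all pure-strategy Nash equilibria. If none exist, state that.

The unique pure-strategy Nash equilibrium is (Heavy, None).

(Moderate, None): Brand 1 can switch to Heavy (0.7 → 5.3). Not NE.
(Moderate, Light): Brand 1 can switch to Heavy (5.4 → 5.5). Not NE.
(Moderate, Moderate): Brand 1 can switch to Heavy (5 → 5.3). Not NE.
(Moderate, Heavy): Brand 2 can switch to Moderate (2.1 → 5.3). Not NE.
(Heavy, None): Brand 1 gets 5.3, best alternative 5; Brand 2 gets 5.9, best alternative 3.4. No profitable deviation — NE.
(Heavy, Light): Brand 2 can switch to None (2.4 → 5.9). Not NE.
(Heavy, Moderate): Brand 2 can switch to None (2.1 → 5.9). Not NE.
(Heavy, Heavy): Brand 1 can switch to Moderate (2.4 → 4). Not NE.
(Blitz, None): Brand 1 can switch to Heavy (5 → 5.3). Not NE.
(Blitz, Light): Brand 1 can switch to Moderate (3.9 → 5.4). Not NE.
(Blitz, Moderate): Brand 1 can switch to Moderate (1 → 5). Not NE.
(The remaining 1 profile has a profitable deviation by the same check.)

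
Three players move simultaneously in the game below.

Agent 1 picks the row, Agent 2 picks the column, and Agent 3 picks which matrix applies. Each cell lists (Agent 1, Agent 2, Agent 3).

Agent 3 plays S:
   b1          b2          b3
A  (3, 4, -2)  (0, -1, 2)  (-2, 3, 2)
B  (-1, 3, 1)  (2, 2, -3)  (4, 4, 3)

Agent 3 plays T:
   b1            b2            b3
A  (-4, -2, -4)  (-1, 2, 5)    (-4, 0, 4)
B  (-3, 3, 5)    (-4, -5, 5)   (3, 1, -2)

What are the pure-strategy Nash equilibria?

Agent 1 against (b1, S): payoffs 3, -1 → best response A.
Agent 1 against (b1, T): payoffs -4, -3 → best response B.
Agent 1 against (b2, S): payoffs 0, 2 → best response B.
Agent 1 against (b2, T): payoffs -1, -4 → best response A.
Agent 1 against (b3, S): payoffs -2, 4 → best response B.
Agent 1 against (b3, T): payoffs -4, 3 → best response B.
Agent 2 against (A, S): payoffs 4, -1, 3 → best response b1.
Agent 2 against (A, T): payoffs -2, 2, 0 → best response b2.
Agent 2 against (B, S): payoffs 3, 2, 4 → best response b3.
Agent 2 against (B, T): payoffs 3, -5, 1 → best response b1.
Agent 3 against (A, b1): payoffs -2, -4 → best response S.
Agent 3 against (A, b2): payoffs 2, 5 → best response T.
Agent 3 against (A, b3): payoffs 2, 4 → best response T.
Agent 3 against (B, b1): payoffs 1, 5 → best response T.
Agent 3 against (B, b2): payoffs -3, 5 → best response T.
Agent 3 against (B, b3): payoffs 3, -2 → best response S.
Mutual best responses: (A, b1, S); (A, b2, T); (B, b1, T); (B, b3, S).

(A, b1, S), (A, b2, T), (B, b1, T), (B, b3, S)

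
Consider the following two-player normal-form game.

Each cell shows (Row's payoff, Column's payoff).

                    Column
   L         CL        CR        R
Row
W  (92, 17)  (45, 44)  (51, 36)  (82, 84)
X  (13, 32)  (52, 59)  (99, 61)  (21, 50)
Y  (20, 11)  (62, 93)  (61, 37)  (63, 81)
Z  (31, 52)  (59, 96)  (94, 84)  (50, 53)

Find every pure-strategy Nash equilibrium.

Row against L: payoffs 92, 13, 20, 31 → best response W.
Row against CL: payoffs 45, 52, 62, 59 → best response Y.
Row against CR: payoffs 51, 99, 61, 94 → best response X.
Row against R: payoffs 82, 21, 63, 50 → best response W.
Column against W: payoffs 17, 44, 36, 84 → best response R.
Column against X: payoffs 32, 59, 61, 50 → best response CR.
Column against Y: payoffs 11, 93, 37, 81 → best response CL.
Column against Z: payoffs 52, 96, 84, 53 → best response CL.
Mutual best responses: (W, R); (X, CR); (Y, CL).

The pure Nash equilibria are (W, R), (X, CR), (Y, CL).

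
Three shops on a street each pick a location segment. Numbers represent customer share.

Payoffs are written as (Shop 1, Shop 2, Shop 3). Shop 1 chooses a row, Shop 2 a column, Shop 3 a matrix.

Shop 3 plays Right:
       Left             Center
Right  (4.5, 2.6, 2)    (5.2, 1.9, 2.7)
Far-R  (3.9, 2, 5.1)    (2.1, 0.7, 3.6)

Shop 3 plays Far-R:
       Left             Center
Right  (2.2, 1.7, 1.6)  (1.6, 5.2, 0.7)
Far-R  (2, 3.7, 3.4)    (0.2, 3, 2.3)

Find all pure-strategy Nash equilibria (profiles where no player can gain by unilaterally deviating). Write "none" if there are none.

Pure NE: (Right, Left, Right)

Check each profile: it is a Nash equilibrium iff no player can strictly gain by switching unilaterally.
(Right, Left, Right): Shop 1 gets 4.5, best alternative 3.9; Shop 2 gets 2.6, best alternative 1.9; Shop 3 gets 2, best alternative 1.6. No profitable deviation — NE.
(Right, Left, Far-R): Shop 2 can switch to Center (1.7 → 5.2). Not NE.
(Right, Center, Right): Shop 2 can switch to Left (1.9 → 2.6). Not NE.
(Right, Center, Far-R): Shop 3 can switch to Right (0.7 → 2.7). Not NE.
(Far-R, Left, Right): Shop 1 can switch to Right (3.9 → 4.5). Not NE.
(Far-R, Left, Far-R): Shop 1 can switch to Right (2 → 2.2). Not NE.
(Far-R, Center, Right): Shop 1 can switch to Right (2.1 → 5.2). Not NE.
(Far-R, Center, Far-R): Shop 1 can switch to Right (0.2 → 1.6). Not NE.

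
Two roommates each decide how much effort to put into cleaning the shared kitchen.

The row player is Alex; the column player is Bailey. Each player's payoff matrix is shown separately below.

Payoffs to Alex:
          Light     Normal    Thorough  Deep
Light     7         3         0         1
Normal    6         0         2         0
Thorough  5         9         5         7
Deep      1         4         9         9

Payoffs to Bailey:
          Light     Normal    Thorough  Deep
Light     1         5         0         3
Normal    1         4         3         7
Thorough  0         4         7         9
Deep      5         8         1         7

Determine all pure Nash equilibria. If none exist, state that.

This game has no pure Nash equilibrium.

For each player, find the best response to each opponent profile; mutual best responses are the pure NE.
Alex against Light: payoffs 7, 6, 5, 1 → best response Light.
Alex against Normal: payoffs 3, 0, 9, 4 → best response Thorough.
Alex against Thorough: payoffs 0, 2, 5, 9 → best response Deep.
Alex against Deep: payoffs 1, 0, 7, 9 → best response Deep.
Bailey against Light: payoffs 1, 5, 0, 3 → best response Normal.
Bailey against Normal: payoffs 1, 4, 3, 7 → best response Deep.
Bailey against Thorough: payoffs 0, 4, 7, 9 → best response Deep.
Bailey against Deep: payoffs 5, 8, 1, 7 → best response Normal.
No profile is a mutual best response for all players.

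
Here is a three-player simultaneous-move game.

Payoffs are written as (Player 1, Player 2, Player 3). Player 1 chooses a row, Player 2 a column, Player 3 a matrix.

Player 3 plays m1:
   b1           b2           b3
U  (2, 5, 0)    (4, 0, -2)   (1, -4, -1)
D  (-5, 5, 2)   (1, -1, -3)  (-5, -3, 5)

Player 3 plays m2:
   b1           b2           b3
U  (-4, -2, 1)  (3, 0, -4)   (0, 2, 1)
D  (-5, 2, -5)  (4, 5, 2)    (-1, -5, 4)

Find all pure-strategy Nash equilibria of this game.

Check each profile: it is a Nash equilibrium iff no player can strictly gain by switching unilaterally.
(U, b1, m1): Player 3 can switch to m2 (0 → 1). Not NE.
(U, b1, m2): Player 2 can switch to b2 (-2 → 0). Not NE.
(U, b2, m1): Player 2 can switch to b1 (0 → 5). Not NE.
(U, b2, m2): Player 1 can switch to D (3 → 4). Not NE.
(U, b3, m1): Player 2 can switch to b1 (-4 → 5). Not NE.
(U, b3, m2): Player 1 gets 0, best alternative -1; Player 2 gets 2, best alternative 0; Player 3 gets 1, best alternative -1. No profitable deviation — NE.
(D, b1, m1): Player 1 can switch to U (-5 → 2). Not NE.
(D, b2, m2): Player 1 gets 4, best alternative 3; Player 2 gets 5, best alternative 2; Player 3 gets 2, best alternative -3. No profitable deviation — NE.
(The remaining 4 profiles each have a profitable deviation by the same check.)

The pure Nash equilibria are (U, b3, m2); (D, b2, m2).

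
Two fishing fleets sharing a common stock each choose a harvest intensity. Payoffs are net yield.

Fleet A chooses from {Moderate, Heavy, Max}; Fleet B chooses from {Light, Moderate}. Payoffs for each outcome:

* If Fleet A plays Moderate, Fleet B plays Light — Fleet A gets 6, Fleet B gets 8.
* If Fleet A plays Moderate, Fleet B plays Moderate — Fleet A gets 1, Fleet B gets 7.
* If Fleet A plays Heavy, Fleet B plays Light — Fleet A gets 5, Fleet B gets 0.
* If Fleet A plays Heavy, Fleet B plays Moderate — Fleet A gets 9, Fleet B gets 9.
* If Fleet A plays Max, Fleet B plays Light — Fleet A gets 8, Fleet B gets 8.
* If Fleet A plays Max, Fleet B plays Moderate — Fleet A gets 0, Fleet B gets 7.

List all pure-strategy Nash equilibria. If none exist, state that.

The pure Nash equilibria are (Heavy, Moderate); (Max, Light).

Fleet A against Light: payoffs 6, 5, 8 → best response Max.
Fleet A against Moderate: payoffs 1, 9, 0 → best response Heavy.
Fleet B against Moderate: payoffs 8, 7 → best response Light.
Fleet B against Heavy: payoffs 0, 9 → best response Moderate.
Fleet B against Max: payoffs 8, 7 → best response Light.
Mutual best responses: (Heavy, Moderate); (Max, Light).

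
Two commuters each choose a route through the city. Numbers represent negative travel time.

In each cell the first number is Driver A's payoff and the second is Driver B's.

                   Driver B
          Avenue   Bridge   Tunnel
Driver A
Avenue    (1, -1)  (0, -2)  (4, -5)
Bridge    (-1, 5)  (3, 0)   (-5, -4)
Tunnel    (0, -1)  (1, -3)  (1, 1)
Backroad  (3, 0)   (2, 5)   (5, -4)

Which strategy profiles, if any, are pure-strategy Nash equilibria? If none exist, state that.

none

Driver A against Avenue: payoffs 1, -1, 0, 3 → best response Backroad.
Driver A against Bridge: payoffs 0, 3, 1, 2 → best response Bridge.
Driver A against Tunnel: payoffs 4, -5, 1, 5 → best response Backroad.
Driver B against Avenue: payoffs -1, -2, -5 → best response Avenue.
Driver B against Bridge: payoffs 5, 0, -4 → best response Avenue.
Driver B against Tunnel: payoffs -1, -3, 1 → best response Tunnel.
Driver B against Backroad: payoffs 0, 5, -4 → best response Bridge.
No profile is a mutual best response for all players.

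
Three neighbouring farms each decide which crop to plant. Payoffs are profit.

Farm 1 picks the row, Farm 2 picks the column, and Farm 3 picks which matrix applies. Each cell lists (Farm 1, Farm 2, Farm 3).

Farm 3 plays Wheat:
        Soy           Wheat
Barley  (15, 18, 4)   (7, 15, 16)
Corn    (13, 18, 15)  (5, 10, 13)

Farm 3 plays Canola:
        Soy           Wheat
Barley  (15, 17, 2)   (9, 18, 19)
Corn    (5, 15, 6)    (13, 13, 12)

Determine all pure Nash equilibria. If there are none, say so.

Farm 1 against (Soy, Wheat): payoffs 15, 13 → best response Barley.
Farm 1 against (Soy, Canola): payoffs 15, 5 → best response Barley.
Farm 1 against (Wheat, Wheat): payoffs 7, 5 → best response Barley.
Farm 1 against (Wheat, Canola): payoffs 9, 13 → best response Corn.
Farm 2 against (Barley, Wheat): payoffs 18, 15 → best response Soy.
Farm 2 against (Barley, Canola): payoffs 17, 18 → best response Wheat.
Farm 2 against (Corn, Wheat): payoffs 18, 10 → best response Soy.
Farm 2 against (Corn, Canola): payoffs 15, 13 → best response Soy.
Farm 3 against (Barley, Soy): payoffs 4, 2 → best response Wheat.
Farm 3 against (Barley, Wheat): payoffs 16, 19 → best response Canola.
Farm 3 against (Corn, Soy): payoffs 15, 6 → best response Wheat.
Farm 3 against (Corn, Wheat): payoffs 13, 12 → best response Wheat.
Mutual best responses: (Barley, Soy, Wheat).

Pure NE: (Barley, Soy, Wheat)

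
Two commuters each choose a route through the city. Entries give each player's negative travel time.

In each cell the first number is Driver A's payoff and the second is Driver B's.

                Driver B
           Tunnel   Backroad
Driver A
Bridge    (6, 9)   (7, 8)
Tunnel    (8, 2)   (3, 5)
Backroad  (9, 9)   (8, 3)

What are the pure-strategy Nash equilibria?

For each player, find the best response to each opponent profile; mutual best responses are the pure NE.
Driver A against Tunnel: payoffs 6, 8, 9 → best response Backroad.
Driver A against Backroad: payoffs 7, 3, 8 → best response Backroad.
Driver B against Bridge: payoffs 9, 8 → best response Tunnel.
Driver B against Tunnel: payoffs 2, 5 → best response Backroad.
Driver B against Backroad: payoffs 9, 3 → best response Tunnel.
Mutual best responses: (Backroad, Tunnel).

The unique pure-strategy Nash equilibrium is (Backroad, Tunnel).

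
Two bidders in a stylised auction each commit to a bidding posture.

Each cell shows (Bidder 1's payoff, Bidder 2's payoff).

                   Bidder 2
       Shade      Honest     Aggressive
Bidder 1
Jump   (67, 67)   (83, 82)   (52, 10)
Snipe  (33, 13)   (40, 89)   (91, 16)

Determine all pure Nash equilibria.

Bidder 1 against Shade: payoffs 67, 33 → best response Jump.
Bidder 1 against Honest: payoffs 83, 40 → best response Jump.
Bidder 1 against Aggressive: payoffs 52, 91 → best response Snipe.
Bidder 2 against Jump: payoffs 67, 82, 10 → best response Honest.
Bidder 2 against Snipe: payoffs 13, 89, 16 → best response Honest.
Mutual best responses: (Jump, Honest).

Pure NE: (Jump, Honest)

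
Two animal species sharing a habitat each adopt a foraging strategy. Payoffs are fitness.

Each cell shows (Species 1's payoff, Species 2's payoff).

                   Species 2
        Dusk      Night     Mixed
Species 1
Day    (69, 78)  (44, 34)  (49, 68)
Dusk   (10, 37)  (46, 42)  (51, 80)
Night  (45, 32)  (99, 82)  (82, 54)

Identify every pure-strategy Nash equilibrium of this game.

For each strategy profile, look for a profitable unilateral deviation.
(Day, Dusk): Species 1 gets 69, best alternative 45; Species 2 gets 78, best alternative 68. No profitable deviation — NE.
(Day, Night): Species 1 can switch to Dusk (44 → 46). Not NE.
(Day, Mixed): Species 1 can switch to Dusk (49 → 51). Not NE.
(Dusk, Dusk): Species 1 can switch to Day (10 → 69). Not NE.
(Dusk, Night): Species 1 can switch to Night (46 → 99). Not NE.
(Dusk, Mixed): Species 1 can switch to Night (51 → 82). Not NE.
(Night, Dusk): Species 1 can switch to Day (45 → 69). Not NE.
(Night, Night): Species 1 gets 99, best alternative 46; Species 2 gets 82, best alternative 54. No profitable deviation — NE.
(Night, Mixed): Species 2 can switch to Night (54 → 82). Not NE.

(Day, Dusk), (Night, Night)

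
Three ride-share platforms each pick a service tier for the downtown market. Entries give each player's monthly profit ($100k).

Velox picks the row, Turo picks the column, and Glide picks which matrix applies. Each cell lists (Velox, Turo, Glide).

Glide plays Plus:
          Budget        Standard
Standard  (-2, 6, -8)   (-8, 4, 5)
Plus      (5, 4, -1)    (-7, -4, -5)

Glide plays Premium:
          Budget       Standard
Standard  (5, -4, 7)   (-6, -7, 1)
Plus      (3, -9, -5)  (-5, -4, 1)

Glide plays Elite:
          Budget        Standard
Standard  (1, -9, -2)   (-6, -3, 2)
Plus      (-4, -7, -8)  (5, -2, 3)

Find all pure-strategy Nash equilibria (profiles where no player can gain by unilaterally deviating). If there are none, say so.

(Standard, Budget, Premium) and (Plus, Budget, Plus) and (Plus, Standard, Elite)

(Standard, Budget, Plus): Velox can switch to Plus (-2 → 5). Not NE.
(Standard, Budget, Premium): Velox gets 5, best alternative 3; Turo gets -4, best alternative -7; Glide gets 7, best alternative -2. No profitable deviation — NE.
(Standard, Budget, Elite): Turo can switch to Standard (-9 → -3). Not NE.
(Standard, Standard, Plus): Velox can switch to Plus (-8 → -7). Not NE.
(Standard, Standard, Premium): Velox can switch to Plus (-6 → -5). Not NE.
(Standard, Standard, Elite): Velox can switch to Plus (-6 → 5). Not NE.
(Plus, Budget, Plus): Velox gets 5, best alternative -2; Turo gets 4, best alternative -4; Glide gets -1, best alternative -5. No profitable deviation — NE.
(Plus, Budget, Premium): Velox can switch to Standard (3 → 5). Not NE.
(Plus, Budget, Elite): Velox can switch to Standard (-4 → 1). Not NE.
(Plus, Standard, Plus): Turo can switch to Budget (-4 → 4). Not NE.
(Plus, Standard, Premium): Glide can switch to Elite (1 → 3). Not NE.
(Plus, Standard, Elite): Velox gets 5, best alternative -6; Turo gets -2, best alternative -7; Glide gets 3, best alternative 1. No profitable deviation — NE.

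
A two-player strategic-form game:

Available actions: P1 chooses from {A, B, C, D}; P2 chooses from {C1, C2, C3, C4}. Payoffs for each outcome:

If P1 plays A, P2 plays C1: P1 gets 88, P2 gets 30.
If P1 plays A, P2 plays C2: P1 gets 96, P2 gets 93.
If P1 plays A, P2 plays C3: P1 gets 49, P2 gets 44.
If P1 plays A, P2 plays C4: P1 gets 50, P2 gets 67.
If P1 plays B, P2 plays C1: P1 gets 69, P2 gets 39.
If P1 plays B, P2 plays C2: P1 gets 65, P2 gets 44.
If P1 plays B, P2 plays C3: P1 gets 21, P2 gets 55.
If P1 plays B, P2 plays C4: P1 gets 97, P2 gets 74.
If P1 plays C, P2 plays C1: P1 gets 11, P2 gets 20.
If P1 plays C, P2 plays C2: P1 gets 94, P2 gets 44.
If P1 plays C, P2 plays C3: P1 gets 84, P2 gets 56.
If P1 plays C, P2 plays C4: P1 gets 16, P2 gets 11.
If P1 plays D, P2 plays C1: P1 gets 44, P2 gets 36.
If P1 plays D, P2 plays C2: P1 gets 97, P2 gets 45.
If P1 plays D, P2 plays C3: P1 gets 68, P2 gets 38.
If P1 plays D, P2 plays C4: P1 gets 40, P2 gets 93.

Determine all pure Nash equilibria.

The pure Nash equilibria are (B, C4); (C, C3).

P1 against C1: payoffs 88, 69, 11, 44 → best response A.
P1 against C2: payoffs 96, 65, 94, 97 → best response D.
P1 against C3: payoffs 49, 21, 84, 68 → best response C.
P1 against C4: payoffs 50, 97, 16, 40 → best response B.
P2 against A: payoffs 30, 93, 44, 67 → best response C2.
P2 against B: payoffs 39, 44, 55, 74 → best response C4.
P2 against C: payoffs 20, 44, 56, 11 → best response C3.
P2 against D: payoffs 36, 45, 38, 93 → best response C4.
Mutual best responses: (B, C4); (C, C3).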